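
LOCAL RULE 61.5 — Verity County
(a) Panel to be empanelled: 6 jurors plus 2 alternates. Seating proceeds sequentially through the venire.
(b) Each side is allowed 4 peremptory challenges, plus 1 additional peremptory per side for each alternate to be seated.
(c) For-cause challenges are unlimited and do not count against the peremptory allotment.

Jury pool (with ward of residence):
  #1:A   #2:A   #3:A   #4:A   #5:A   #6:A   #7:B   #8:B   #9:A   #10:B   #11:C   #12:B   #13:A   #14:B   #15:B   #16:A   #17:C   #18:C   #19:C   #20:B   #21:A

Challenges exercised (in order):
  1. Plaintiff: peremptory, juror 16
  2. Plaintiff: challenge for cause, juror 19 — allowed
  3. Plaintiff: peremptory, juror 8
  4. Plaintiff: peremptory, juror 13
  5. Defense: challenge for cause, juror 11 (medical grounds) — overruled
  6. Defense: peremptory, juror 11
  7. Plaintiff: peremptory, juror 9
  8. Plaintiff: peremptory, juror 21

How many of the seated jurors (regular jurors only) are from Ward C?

Removed: #8, #9, #11, #13, #16, #19, #21.
Seated jurors 1–6: #1, #2, #3, #4, #5, #6 (alternates #7, #10 not counted).
None of those are in Ward C → 0.

0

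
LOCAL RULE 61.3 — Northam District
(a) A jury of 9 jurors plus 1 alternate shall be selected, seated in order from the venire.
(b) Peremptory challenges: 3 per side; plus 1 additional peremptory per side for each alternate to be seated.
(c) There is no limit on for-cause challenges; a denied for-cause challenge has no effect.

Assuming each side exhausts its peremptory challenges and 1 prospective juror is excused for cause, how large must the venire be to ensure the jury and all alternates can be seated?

Seats to fill: 9 + 1 alternates = 10.
Peremptories: 3 + 1×1 = 4 per side × 2 sides = 8.
For-cause removals: 1.
Minimum venire: 10 + 8 + 1 = 19.

19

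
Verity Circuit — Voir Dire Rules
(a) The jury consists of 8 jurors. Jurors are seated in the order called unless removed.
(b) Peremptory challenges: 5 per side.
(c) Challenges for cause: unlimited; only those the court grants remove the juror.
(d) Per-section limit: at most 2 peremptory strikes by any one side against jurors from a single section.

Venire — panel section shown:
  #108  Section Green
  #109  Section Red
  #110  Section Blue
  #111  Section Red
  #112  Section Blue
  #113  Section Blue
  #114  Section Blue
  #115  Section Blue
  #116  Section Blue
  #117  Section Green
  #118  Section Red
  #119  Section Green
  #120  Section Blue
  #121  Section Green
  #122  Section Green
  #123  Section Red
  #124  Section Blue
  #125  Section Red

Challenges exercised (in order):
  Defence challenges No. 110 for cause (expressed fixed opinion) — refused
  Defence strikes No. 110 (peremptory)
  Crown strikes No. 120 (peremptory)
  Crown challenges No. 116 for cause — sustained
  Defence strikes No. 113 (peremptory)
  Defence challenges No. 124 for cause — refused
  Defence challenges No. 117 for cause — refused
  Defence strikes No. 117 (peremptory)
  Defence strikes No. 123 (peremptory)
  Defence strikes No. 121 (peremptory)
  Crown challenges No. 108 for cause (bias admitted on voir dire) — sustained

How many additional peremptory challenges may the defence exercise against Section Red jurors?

Defence peremptories so far: #110, #113, #117, #123, #121 — 5 of 5 used, 0 left overall.
Against Section Red: #123 — 1 used; per-section cap 2 leaves 1.
Binding limit: min(0, 1) = 0.

0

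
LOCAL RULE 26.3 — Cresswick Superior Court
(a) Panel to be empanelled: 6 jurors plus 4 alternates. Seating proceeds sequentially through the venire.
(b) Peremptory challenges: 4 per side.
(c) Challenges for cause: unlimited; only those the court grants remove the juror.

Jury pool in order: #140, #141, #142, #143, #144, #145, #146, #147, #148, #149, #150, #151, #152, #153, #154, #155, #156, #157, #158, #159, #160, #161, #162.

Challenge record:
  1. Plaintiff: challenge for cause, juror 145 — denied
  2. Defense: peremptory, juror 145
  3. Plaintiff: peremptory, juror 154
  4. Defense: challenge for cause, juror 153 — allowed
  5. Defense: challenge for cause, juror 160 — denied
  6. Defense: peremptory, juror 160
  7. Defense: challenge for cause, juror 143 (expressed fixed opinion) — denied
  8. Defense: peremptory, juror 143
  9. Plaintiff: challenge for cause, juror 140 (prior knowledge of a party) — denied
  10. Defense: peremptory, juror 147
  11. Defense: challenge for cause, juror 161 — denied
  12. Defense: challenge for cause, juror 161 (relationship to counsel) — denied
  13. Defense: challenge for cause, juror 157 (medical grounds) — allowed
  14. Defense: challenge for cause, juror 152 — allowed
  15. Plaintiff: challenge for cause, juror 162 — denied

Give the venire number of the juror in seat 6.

Removed: #143, #145, #147, #152, #153, #154, #157, #160. (#140, #161, #162 stay — for-cause denied.)
Filling seats in venire order through position 6: #140, #141, #142, #144, #146, #148.
So seat 6 is #148.

148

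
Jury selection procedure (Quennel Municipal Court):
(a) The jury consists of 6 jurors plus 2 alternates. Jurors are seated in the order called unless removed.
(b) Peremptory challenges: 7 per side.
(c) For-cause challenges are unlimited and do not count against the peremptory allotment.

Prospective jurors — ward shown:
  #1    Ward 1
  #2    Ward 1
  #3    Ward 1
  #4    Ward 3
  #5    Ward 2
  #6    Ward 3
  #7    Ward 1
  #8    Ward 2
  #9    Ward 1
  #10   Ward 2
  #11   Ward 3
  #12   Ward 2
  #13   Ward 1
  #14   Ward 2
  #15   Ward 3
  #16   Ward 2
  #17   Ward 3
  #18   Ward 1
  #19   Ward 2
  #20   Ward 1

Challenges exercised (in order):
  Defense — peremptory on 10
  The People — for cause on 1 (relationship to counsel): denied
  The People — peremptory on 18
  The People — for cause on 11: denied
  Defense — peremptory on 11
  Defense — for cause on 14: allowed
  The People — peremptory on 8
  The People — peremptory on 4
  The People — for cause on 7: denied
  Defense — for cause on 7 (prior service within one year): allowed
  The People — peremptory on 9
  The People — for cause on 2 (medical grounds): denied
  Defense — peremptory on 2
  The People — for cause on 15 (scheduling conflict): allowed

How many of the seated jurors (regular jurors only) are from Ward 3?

Removed: #2, #4, #7, #8, #9, #10, #11, #14, #15, #18.
Seated jurors 1–6: #1, #3, #5, #6, #12, #13 (alternates #16, #17 not counted).
Of those, in Ward 3: #6 → 1.

1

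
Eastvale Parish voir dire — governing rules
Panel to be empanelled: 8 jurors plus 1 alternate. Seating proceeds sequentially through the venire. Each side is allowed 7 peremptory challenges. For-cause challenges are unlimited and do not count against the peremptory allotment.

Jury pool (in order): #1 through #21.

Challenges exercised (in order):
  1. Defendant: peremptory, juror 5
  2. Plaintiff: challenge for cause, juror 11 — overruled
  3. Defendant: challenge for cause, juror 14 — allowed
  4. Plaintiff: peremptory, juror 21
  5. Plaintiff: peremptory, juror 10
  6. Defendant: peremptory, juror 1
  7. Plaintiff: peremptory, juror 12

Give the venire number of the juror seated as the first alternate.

Removed: #1, #5, #10, #12, #14, #21. (#11 stays — for-cause denied.)
Filling seats in venire order through position 9: #2, #3, #4, #6, #7, #8, #9, #11, #13.
So alternate 1 is #13.

13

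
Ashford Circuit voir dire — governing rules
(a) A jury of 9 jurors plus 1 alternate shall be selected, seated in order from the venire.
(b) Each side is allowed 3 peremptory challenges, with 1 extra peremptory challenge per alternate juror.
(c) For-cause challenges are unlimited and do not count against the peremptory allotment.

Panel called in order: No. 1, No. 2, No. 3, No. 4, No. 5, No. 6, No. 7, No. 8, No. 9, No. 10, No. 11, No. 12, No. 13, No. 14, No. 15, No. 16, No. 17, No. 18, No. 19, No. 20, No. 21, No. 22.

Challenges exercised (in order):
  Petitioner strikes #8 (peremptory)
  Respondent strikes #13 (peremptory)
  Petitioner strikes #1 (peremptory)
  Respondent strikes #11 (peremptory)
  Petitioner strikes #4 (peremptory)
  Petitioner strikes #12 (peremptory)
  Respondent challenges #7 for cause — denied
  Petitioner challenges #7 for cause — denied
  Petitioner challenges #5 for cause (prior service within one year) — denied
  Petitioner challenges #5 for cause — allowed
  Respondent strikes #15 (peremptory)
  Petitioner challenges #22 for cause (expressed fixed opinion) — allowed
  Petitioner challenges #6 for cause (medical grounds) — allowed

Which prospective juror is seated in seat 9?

18

Removed: #1, #4, #5, #6, #8, #11, #12, #13, #15, #22. (#7 stays — for-cause denied.)
Filling seats in venire order through position 9: #2, #3, #7, #9, #10, #14, #16, #17, #18.
So seat 9 is #18.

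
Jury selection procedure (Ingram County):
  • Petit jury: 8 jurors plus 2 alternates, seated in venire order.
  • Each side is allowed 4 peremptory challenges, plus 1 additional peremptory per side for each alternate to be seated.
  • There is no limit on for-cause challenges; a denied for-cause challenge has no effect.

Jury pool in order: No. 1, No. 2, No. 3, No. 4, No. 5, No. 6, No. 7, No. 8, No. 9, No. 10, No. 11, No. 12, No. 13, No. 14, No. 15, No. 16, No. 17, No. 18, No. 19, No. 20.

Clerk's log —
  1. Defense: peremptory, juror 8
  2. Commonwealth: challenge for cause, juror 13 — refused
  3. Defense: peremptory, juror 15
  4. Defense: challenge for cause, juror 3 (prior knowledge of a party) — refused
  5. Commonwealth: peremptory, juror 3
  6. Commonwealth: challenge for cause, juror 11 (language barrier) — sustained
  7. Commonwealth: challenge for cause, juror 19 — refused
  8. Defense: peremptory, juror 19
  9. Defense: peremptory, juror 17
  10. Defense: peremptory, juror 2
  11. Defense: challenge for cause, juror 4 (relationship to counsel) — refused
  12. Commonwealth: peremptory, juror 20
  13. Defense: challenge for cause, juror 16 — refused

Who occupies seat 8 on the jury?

Removed: #2, #3, #8, #11, #15, #17, #19, #20. (#4, #13, #16 stay — for-cause denied.)
Seating in order: seats 1–8 → #1, #4, #5, #6, #7, #9, #10, #12; alternates → #13, #14.
So seat 8 is #12.

12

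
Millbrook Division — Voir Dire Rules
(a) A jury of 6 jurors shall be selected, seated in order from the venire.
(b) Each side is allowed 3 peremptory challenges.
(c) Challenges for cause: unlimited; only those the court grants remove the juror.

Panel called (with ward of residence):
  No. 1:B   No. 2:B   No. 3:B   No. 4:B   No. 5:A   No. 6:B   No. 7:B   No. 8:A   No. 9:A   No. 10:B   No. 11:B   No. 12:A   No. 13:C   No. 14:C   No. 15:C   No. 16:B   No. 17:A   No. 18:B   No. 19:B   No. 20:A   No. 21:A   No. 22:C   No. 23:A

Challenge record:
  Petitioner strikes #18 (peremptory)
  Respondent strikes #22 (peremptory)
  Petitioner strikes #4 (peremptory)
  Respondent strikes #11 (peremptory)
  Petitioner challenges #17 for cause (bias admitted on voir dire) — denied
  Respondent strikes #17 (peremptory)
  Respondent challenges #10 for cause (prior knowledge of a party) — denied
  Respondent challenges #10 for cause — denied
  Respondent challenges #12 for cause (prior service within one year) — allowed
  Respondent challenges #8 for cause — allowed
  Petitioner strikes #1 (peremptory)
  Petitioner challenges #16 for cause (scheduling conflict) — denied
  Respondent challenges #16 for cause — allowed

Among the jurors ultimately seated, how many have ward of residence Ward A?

Removed: #1, #4, #8, #11, #12, #16, #17, #18, #22.
Seated jurors 1–6: #2, #3, #5, #6, #7, #9.
Of those, in Ward A: #5, #9 → 2.

2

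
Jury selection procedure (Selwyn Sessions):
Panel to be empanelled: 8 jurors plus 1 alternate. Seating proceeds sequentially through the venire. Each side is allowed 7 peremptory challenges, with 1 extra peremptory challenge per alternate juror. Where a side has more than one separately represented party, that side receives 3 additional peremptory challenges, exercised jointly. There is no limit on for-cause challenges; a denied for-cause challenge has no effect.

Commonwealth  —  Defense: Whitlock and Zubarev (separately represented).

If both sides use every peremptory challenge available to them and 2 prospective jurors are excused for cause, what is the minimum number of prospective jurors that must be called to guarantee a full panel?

Seats to fill: 8 + 1 alternates = 9.
Peremptories — Commonwealth: 7 + 1×1 = 8; Defense: 7 + 1×1 + 3 = 11; total 19.
For-cause removals: 2.
Minimum venire: 9 + 19 + 2 = 30.

30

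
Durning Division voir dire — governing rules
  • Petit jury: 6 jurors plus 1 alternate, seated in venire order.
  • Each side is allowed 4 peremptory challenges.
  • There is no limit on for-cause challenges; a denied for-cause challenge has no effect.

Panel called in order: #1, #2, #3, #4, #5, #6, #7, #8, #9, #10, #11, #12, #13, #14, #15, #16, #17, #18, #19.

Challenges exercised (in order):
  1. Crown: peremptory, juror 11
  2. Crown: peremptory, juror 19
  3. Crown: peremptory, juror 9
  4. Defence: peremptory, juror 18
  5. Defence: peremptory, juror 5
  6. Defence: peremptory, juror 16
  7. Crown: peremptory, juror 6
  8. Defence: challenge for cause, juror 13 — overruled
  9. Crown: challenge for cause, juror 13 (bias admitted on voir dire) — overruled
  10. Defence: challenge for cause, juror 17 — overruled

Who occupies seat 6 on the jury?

8

Removed: #5, #6, #9, #11, #16, #18, #19. (#13, #17 stay — for-cause denied.)
Filling seats in venire order through position 6: #1, #2, #3, #4, #7, #8.
So seat 6 is #8.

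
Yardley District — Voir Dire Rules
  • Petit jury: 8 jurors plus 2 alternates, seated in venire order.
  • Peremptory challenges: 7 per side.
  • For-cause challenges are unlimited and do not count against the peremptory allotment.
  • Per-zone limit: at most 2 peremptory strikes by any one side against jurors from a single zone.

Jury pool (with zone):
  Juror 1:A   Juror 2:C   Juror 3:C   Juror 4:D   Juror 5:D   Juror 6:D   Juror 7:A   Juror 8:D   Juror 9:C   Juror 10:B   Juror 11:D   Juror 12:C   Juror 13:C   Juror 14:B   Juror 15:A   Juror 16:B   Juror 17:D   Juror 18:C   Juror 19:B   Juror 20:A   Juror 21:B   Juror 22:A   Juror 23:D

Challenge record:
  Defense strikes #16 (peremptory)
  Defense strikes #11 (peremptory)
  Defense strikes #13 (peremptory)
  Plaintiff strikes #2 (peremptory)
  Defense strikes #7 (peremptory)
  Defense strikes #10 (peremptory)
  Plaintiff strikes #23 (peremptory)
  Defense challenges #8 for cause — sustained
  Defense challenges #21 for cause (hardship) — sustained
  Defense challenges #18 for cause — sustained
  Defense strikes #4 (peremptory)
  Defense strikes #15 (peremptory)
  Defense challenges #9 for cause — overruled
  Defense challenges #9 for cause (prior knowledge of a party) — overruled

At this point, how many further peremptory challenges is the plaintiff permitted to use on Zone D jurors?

1

Plaintiff peremptories so far: #2, #23 — 2 of 7 used, 5 left overall.
Against Zone D: #23 — 1 used; per-zone cap 2 leaves 1.
Binding limit: min(5, 1) = 1.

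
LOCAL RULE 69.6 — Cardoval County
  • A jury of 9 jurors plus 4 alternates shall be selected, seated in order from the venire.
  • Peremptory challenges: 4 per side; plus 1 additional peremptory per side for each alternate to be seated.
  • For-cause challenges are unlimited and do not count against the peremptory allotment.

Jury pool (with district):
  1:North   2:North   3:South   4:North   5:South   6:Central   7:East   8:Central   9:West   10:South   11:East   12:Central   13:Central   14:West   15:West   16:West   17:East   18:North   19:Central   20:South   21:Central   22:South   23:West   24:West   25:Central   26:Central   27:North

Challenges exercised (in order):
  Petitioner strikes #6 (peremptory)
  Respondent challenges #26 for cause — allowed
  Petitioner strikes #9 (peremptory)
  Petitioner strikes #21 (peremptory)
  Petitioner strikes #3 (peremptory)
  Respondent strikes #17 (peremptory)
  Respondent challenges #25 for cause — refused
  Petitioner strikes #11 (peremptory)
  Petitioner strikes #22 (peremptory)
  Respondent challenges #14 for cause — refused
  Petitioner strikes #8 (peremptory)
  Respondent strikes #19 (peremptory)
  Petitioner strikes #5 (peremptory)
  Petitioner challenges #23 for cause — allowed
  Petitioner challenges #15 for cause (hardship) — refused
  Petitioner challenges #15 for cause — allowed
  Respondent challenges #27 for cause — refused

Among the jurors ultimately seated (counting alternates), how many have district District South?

Removed: #3, #5, #6, #8, #9, #11, #15, #17, #19, #21, #22, #23, #26.
Seated (13 incl. alternates): #1, #2, #4, #7, #10, #12, #13, #14, #16, #18, #20, #24, #25.
Of those, in District South: #10, #20 → 2.

2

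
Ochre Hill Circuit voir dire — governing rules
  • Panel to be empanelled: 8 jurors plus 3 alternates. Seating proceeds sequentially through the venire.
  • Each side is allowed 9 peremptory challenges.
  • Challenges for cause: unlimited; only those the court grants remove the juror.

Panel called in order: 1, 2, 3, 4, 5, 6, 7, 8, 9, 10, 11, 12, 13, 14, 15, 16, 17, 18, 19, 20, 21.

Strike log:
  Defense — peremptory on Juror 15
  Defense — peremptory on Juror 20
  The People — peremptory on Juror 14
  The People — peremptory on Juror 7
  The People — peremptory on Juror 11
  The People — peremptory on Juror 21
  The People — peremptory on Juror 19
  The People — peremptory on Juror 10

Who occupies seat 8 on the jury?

Removed: #7, #10, #11, #14, #15, #19, #20, #21.
Seating in order: seats 1–8 → #1, #2, #3, #4, #5, #6, #8, #9; alternates → #12, #13, #16.
So seat 8 is #9.

9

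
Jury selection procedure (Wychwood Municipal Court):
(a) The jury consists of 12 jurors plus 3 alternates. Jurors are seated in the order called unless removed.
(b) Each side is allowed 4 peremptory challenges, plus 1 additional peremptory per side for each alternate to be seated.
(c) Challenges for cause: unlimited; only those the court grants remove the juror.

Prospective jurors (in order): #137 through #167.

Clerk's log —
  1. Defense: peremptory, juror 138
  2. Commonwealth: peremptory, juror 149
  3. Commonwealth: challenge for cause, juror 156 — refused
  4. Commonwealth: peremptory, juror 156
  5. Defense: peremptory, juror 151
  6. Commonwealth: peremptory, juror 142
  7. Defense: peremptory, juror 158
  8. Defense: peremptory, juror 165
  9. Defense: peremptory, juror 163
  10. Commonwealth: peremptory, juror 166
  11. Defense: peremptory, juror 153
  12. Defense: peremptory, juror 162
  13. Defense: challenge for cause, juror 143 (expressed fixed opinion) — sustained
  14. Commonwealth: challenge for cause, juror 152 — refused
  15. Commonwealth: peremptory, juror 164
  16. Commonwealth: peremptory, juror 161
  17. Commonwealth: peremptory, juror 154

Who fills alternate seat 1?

157

Removed: #138, #142, #143, #149, #151, #153, #154, #156, #158, #161, #162, #163, #164, #165, #166. (#152 stays — for-cause denied.)
Seating in order: seats 1–12 → #137, #139, #140, #141, #144, #145, #146, #147, #148, #150, #152, #155; alternates → #157, #159, #160.
So alternate 1 is #157.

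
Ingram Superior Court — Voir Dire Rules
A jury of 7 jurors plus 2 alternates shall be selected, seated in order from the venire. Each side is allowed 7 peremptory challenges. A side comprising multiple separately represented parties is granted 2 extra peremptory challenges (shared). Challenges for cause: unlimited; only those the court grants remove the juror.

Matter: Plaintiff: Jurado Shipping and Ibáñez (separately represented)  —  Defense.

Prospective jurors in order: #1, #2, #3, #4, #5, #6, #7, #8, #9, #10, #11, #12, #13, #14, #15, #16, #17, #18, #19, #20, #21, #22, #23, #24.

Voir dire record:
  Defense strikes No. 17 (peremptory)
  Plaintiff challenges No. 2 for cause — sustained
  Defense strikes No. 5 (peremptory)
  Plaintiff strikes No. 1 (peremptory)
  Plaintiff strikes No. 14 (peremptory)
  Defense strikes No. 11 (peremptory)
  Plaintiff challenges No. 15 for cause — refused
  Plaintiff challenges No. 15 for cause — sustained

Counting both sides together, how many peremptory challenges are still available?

Plaintiff allotment: 7 base + 2 multi-party = 9. Defense allotment: 7.
Plaintiff peremptories used: #1, #14 — 2 (for-cause on #2, #15, #15 don't count).
Defense peremptories used: #17, #5, #11 — 3.
Remaining: (9 − 2) + (7 − 3) = 11.

11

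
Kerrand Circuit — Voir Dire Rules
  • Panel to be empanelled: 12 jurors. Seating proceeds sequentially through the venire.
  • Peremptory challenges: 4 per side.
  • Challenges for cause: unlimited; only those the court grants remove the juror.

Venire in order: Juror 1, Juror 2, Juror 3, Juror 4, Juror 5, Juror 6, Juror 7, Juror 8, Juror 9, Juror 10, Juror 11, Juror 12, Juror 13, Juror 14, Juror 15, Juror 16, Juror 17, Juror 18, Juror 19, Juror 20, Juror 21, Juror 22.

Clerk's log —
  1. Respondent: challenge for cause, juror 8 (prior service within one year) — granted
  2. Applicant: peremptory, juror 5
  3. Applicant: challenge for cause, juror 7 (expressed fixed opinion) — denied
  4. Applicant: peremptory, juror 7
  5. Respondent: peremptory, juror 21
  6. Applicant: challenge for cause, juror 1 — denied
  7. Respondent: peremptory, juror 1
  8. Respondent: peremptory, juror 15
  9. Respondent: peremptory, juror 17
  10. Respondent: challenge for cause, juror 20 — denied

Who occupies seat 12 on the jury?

18

Removed: #1, #5, #7, #8, #15, #17, #21. (#20 stays — for-cause denied.)
Seating in order: seats 1–12 → #2, #3, #4, #6, #9, #10, #11, #12, #13, #14, #16, #18.
So seat 12 is #18.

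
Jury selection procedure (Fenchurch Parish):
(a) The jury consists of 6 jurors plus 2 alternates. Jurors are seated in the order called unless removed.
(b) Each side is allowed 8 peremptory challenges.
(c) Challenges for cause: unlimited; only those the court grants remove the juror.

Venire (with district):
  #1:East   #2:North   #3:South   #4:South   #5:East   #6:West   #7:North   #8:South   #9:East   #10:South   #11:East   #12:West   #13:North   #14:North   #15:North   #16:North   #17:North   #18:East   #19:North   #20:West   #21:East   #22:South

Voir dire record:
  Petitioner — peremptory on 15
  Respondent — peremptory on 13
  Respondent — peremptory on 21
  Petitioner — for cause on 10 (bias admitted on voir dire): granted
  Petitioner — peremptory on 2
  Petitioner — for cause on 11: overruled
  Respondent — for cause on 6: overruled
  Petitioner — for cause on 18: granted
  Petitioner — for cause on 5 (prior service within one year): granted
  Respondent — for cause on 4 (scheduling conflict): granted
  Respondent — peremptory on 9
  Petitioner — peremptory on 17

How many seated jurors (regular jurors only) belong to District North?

1

Removed: #2, #4, #5, #9, #10, #13, #15, #17, #18, #21.
Seated jurors 1–6: #1, #3, #6, #7, #8, #11 (alternates #12, #14 not counted).
Of those, in District North: #7 → 1.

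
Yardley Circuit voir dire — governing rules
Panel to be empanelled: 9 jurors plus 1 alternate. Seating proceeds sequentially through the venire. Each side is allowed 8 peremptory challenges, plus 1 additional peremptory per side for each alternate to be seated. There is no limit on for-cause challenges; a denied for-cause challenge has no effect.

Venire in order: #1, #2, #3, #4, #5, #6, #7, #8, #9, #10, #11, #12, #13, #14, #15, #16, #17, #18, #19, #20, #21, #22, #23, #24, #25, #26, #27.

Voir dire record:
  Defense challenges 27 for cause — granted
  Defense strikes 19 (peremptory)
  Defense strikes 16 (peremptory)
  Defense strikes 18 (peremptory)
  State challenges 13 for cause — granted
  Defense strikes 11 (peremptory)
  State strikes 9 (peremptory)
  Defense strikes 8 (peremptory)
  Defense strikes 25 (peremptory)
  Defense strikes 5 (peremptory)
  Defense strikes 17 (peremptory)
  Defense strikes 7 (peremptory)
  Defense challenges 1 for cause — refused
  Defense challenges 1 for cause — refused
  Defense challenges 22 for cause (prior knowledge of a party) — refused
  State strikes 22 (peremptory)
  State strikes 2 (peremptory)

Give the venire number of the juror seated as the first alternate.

Removed: #2, #5, #7, #8, #9, #11, #13, #16, #17, #18, #19, #22, #25, #27. (#1 stays — for-cause denied.)
Seating in order: seats 1–9 → #1, #3, #4, #6, #10, #12, #14, #15, #20; alternates → #21.
So alternate 1 is #21.

21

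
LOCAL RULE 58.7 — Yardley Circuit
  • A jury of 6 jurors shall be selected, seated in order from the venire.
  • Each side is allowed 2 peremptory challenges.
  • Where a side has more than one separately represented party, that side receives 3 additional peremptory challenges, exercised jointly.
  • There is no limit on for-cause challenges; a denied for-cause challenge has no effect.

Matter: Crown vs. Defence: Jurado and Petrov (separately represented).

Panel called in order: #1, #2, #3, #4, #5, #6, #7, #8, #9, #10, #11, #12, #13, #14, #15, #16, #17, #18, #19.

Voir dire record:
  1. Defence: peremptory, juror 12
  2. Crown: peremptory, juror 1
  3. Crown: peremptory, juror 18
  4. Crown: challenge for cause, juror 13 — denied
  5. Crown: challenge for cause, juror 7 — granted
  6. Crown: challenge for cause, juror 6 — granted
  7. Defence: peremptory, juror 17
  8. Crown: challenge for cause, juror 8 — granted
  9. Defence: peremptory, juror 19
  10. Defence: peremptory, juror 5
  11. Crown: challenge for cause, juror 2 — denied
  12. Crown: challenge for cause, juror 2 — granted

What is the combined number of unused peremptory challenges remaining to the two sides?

Crown allotment: 2. Defence allotment: 2 base + 3 multi-party = 5.
Crown peremptories used: #1, #18 — 2 (for-cause on #13, #7, #6, #8, #2, #2 don't count).
Defence peremptories used: #12, #17, #19, #5 — 4.
Remaining: (2 − 2) + (5 − 4) = 1.

1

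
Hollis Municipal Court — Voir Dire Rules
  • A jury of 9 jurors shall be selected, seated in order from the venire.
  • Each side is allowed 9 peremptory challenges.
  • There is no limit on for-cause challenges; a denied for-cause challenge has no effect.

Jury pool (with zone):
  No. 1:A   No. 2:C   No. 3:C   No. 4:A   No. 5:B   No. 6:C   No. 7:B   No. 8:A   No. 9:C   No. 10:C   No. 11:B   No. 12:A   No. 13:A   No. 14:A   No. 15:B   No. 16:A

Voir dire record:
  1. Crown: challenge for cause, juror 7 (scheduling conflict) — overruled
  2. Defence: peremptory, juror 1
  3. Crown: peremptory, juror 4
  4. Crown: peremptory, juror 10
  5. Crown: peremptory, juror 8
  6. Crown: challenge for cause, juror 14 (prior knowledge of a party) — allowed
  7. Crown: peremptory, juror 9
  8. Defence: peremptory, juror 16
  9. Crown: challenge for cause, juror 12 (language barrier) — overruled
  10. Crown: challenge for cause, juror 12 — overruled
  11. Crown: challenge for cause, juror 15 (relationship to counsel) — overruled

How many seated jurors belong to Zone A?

Removed: #1, #4, #8, #9, #10, #14, #16.
Seated jurors 1–9: #2, #3, #5, #6, #7, #11, #12, #13, #15.
Of those, in Zone A: #12, #13 → 2.

2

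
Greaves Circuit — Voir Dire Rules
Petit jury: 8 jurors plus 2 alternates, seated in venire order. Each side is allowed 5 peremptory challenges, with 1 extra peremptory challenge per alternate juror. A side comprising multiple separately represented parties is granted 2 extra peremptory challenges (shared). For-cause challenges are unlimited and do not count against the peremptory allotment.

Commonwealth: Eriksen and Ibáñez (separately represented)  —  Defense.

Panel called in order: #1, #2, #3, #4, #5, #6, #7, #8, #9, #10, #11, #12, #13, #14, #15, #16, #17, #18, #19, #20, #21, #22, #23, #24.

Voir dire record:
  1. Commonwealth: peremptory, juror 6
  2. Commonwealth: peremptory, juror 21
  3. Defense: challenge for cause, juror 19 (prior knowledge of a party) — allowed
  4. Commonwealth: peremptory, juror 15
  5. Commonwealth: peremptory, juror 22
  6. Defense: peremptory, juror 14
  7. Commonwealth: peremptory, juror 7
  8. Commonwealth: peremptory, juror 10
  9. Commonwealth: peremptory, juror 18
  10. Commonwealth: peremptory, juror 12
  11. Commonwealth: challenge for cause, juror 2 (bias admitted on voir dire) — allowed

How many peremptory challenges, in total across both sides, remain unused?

7

Commonwealth allotment: 5 base + 1 × 2 alternates + 2 multi-party = 9. Defense allotment: 5 base + 1 × 2 alternates = 7.
Commonwealth peremptories used: #6, #21, #15, #22, #7, #10, #18, #12 — 8 (the for-cause on #2 doesn't count).
Defense peremptories used: #14 — 1 (the for-cause on #19 doesn't count).
Remaining: (9 − 8) + (7 − 1) = 7.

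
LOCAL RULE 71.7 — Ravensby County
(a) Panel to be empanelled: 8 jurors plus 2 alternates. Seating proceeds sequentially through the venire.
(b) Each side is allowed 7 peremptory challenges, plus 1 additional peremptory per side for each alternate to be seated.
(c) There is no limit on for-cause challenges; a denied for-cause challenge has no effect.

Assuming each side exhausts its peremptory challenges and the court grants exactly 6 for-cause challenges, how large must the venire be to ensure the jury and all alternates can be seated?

Seats to fill: 8 + 2 alternates = 10.
Peremptories: 7 + 1×2 = 9 per side × 2 sides = 18.
For-cause removals: 6.
Minimum venire: 10 + 18 + 6 = 34.

34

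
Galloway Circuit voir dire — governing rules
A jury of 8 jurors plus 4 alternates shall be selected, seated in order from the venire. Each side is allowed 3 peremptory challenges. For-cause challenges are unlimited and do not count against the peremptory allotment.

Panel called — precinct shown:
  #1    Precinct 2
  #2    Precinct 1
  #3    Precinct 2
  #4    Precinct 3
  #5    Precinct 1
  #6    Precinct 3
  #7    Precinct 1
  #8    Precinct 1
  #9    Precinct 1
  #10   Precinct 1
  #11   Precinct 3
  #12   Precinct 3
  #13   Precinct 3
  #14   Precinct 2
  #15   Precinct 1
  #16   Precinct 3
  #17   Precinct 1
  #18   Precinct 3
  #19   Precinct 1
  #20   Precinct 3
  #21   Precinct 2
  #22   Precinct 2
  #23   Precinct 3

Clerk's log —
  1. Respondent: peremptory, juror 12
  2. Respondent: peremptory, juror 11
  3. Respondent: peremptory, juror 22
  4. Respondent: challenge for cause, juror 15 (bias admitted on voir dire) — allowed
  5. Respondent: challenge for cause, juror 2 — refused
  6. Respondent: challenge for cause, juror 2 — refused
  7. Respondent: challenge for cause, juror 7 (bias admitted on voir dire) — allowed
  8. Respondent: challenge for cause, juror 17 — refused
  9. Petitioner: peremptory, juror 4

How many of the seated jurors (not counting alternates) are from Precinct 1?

5

Removed: #4, #7, #11, #12, #15, #22.
Seated jurors 1–8: #1, #2, #3, #5, #6, #8, #9, #10 (alternates #13, #14, #16, #17 not counted).
Of those, in Precinct 1: #2, #5, #8, #9, #10 → 5.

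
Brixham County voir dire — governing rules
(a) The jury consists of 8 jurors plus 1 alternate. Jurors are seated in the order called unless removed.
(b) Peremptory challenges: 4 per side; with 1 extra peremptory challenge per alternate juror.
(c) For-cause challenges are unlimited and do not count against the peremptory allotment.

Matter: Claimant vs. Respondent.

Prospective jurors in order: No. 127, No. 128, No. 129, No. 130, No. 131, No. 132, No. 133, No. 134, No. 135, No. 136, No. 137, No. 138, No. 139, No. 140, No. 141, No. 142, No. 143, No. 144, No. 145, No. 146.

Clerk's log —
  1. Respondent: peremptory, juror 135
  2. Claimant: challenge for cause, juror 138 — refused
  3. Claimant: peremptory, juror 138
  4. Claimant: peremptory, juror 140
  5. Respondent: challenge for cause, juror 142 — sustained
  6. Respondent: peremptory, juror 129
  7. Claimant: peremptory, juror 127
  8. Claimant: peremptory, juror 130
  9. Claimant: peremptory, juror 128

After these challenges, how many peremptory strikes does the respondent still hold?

Respondent allotment: 4 base + 1 × 1 alternate = 5.
Respondent peremptories used: #135, #129 — 2 (the for-cause on #142 doesn't count).
Remaining: 5 − 2 = 3.

3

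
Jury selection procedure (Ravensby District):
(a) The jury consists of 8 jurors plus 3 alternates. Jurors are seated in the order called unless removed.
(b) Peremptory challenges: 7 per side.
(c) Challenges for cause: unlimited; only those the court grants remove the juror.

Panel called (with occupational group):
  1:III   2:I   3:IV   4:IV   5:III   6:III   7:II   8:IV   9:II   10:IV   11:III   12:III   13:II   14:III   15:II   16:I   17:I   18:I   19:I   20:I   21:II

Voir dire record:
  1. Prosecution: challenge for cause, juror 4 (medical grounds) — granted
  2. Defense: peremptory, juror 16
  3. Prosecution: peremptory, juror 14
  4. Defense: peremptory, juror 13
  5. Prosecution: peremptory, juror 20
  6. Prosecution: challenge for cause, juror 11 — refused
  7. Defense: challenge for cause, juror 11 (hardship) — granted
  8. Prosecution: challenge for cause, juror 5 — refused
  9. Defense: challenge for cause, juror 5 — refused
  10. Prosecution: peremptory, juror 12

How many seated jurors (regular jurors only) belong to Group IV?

2

Removed: #4, #11, #12, #13, #14, #16, #20.
Seated jurors 1–8: #1, #2, #3, #5, #6, #7, #8, #9 (alternates #10, #15, #17 not counted).
Of those, in Group IV: #3, #8 → 2.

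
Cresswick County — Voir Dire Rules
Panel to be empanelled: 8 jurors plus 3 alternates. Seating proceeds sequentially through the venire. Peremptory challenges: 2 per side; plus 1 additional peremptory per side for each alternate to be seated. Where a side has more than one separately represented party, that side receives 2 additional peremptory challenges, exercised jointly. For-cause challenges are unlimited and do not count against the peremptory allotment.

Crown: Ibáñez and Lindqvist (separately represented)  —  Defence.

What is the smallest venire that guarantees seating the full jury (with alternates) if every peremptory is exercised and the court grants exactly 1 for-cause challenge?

24

Seats to fill: 8 + 3 alternates = 11.
Peremptories — Crown: 2 + 1×3 + 2 = 7; Defence: 2 + 1×3 = 5; total 12.
For-cause removals: 1.
Minimum venire: 11 + 12 + 1 = 24.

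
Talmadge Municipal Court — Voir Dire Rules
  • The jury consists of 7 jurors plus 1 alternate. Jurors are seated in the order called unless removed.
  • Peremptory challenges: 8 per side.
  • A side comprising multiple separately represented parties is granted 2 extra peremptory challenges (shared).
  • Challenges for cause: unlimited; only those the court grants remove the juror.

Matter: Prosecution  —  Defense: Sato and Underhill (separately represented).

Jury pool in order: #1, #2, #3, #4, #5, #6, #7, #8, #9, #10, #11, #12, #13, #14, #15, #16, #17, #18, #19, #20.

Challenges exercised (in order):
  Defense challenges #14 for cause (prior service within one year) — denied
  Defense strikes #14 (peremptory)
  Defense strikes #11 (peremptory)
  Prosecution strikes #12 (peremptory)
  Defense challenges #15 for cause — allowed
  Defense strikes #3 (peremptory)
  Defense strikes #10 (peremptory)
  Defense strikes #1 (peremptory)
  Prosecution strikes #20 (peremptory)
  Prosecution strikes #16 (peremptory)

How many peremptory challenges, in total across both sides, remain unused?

10

Prosecution allotment: 8. Defense allotment: 8 base + 2 multi-party = 10.
Prosecution peremptories used: #12, #20, #16 — 3.
Defense peremptories used: #14, #11, #3, #10, #1 — 5 (for-cause on #14, #15 don't count).
Remaining: (8 − 3) + (10 − 5) = 10.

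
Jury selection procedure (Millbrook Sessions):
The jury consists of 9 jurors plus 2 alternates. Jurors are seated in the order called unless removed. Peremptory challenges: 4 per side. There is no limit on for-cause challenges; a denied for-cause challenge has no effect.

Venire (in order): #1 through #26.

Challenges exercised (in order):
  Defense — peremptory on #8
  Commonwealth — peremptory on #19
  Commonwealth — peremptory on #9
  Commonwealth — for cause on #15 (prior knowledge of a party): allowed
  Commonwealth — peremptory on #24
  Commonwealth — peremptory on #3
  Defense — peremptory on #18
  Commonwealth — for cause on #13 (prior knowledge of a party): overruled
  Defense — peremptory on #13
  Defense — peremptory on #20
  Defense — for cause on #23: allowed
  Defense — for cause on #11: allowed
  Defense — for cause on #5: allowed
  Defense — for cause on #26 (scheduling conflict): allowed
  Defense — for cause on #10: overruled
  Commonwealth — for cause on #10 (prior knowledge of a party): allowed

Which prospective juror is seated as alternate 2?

Removed: #3, #5, #8, #9, #10, #11, #13, #15, #18, #19, #20, #23, #24, #26.
Seating in order: seats 1–9 → #1, #2, #4, #6, #7, #12, #14, #16, #17; alternates → #21, #22.
So alternate 2 is #22.

22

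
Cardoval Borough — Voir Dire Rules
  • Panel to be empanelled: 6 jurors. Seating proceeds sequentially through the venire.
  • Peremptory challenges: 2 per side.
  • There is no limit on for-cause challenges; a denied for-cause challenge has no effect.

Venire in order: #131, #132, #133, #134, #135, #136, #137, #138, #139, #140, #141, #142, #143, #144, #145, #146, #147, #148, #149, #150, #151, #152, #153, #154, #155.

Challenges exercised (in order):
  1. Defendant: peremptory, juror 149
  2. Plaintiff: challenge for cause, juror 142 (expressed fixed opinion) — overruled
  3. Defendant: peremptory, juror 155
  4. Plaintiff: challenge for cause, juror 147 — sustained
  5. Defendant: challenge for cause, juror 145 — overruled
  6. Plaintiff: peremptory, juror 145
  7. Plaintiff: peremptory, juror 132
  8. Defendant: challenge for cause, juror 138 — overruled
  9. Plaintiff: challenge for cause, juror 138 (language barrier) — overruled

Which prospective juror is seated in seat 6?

137

Removed: #132, #145, #147, #149, #155. (#138, #142 stay — for-cause denied.)
Filling seats in venire order through position 6: #131, #133, #134, #135, #136, #137.
So seat 6 is #137.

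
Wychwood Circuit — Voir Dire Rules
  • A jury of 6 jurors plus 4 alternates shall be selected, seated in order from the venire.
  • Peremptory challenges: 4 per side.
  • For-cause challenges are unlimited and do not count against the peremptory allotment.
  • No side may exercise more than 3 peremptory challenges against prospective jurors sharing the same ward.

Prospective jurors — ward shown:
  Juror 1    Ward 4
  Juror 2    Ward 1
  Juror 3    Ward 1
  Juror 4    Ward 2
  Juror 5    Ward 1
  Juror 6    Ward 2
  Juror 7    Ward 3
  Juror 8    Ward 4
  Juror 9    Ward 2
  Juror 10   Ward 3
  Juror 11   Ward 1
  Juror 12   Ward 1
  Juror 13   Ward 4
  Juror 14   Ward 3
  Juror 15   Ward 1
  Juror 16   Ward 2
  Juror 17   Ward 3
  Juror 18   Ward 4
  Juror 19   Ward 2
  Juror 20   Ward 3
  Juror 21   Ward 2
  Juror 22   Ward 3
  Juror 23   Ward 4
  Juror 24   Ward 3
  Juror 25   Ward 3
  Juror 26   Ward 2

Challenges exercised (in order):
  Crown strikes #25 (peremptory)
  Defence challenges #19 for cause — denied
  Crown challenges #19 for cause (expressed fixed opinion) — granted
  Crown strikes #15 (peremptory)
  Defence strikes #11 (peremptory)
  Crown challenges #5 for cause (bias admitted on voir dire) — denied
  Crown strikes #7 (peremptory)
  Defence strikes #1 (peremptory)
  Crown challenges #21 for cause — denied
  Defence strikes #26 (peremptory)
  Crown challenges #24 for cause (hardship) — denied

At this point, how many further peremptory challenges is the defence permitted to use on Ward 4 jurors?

Defence peremptories so far: #11, #1, #26 — 3 of 4 used, 1 left overall.
Against Ward 4: #1 — 1 used; per-ward cap 3 leaves 2.
Binding limit: min(1, 2) = 1.

1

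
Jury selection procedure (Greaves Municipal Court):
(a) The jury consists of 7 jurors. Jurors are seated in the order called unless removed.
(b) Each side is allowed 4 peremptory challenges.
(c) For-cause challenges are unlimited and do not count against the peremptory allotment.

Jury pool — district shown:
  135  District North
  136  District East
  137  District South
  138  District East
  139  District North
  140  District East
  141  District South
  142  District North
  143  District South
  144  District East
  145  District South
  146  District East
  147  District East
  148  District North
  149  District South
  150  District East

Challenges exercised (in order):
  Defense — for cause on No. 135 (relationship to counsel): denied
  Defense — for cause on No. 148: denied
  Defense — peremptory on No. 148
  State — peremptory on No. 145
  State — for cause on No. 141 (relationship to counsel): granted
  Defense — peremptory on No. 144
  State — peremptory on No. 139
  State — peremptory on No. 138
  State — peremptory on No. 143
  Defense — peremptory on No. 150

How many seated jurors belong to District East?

4

Removed: #138, #139, #141, #143, #144, #145, #148, #150.
Seated jurors 1–7: #135, #136, #137, #140, #142, #146, #147.
Of those, in District East: #136, #140, #146, #147 → 4.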